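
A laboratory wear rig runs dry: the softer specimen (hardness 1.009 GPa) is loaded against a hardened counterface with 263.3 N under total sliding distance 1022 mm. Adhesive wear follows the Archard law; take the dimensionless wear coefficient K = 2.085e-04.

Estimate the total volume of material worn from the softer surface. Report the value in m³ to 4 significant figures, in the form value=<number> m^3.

value=5.561e-11 m^3

Intermediate values are shown rounded. All working math runs at full precision, and one last rounding, at 4 significant figures.
Convert: The distance L = 1022 mm = 1.022 m.
Convert: Hardness H = 1.009 GPa = 1.009e+09 Pa.
Expressed in SI base units: W = 263.3 N, H = 1.009e+09 Pa, K = 2.085e-04.
Wear volume V = K·W·L/H = 2.085e-04 · 263.3 · 1.022 / 1.009e+09 = 5.561e-11 m³.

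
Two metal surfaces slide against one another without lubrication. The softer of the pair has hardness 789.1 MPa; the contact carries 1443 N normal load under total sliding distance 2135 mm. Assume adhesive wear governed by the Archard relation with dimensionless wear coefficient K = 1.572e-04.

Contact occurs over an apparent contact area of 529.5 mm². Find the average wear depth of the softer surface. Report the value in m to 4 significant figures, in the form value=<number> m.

The intermediates are displayed rounded; the algebra carries exact precision; rounded just once: 4 significant digits.
Distance covered L = 2135 mm = 2.135 m.
Hardness H = 789.1 MPa = 7.891e+08 Pa.
Contact area A = 529.5 mm² = 5.295e-04 m².
Working in SI base units: W = 1443 N, H = 7.891e+08 Pa, K = 1.572e-04.
Wear volume V = K·W·L/H = 1.572e-04 · 1443 · 2.135 / 7.891e+08 = 6.137e-10 m³.
Average depth h = V/A = 6.137e-10 / 5.295e-04 = 1.159e-06 m.

value=1.159e-06 m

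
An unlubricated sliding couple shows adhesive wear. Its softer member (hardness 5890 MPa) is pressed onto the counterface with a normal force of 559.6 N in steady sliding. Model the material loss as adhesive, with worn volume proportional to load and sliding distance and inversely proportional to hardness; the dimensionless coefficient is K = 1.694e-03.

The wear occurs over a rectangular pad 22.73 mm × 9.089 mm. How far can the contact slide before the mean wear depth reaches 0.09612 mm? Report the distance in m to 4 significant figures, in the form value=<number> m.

All arithmetic keeps full precision, and intermediates are shown rounded. Rounded once at the end, at 4 significant digits.
Convert: Hardness H = 5890 MPa = 5.890e+09 Pa.
Convert: Pad sides 22.73 mm × 9.089 mm = 0.02273 m × 0.009089 m. Contact area A = 0.02273 m × 0.009089 m = 2.066e-04 m².
Convert: Depth limit h_lim = 0.09612 mm = 9.612e-05 m.
Restated in SI base units: W = 559.6 N, H = 5.890e+09 Pa, K = 1.694e-03.
Limit volume V_lim = h_lim·A = 9.612e-05 · 2.066e-04 = 1.986e-08 m³.
So the life L = V_lim·H/(K·W) = 1.986e-08 · 5.890e+09 / (1.694e-03 · 559.6) = 123.4 m.

value=123.4 m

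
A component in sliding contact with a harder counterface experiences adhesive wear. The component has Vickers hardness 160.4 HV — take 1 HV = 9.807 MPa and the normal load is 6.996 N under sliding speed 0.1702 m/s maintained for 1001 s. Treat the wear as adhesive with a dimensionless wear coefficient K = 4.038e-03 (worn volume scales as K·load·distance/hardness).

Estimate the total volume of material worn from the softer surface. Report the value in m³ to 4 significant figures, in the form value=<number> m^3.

All working math holds full precision — shown intermediates are rounded, and rounded once at the end, at 4 significant digits.
Distance L = v·t = 0.1702 m/s × 1001 s = 170.4 m.
Hardness H = 160.4 HV × 9.807 MPa/HV = 1573 MPa = 1.573e+09 Pa.
In SI base units, W = 6.996 N, H = 1.573e+09 Pa, K = 4.038e-03.
The Archard volume V = K·W·L/H = 4.038e-03 · 6.996 · 170.4 / 1.573e+09 = 3.060e-09 m³.

value=3.060e-09 m^3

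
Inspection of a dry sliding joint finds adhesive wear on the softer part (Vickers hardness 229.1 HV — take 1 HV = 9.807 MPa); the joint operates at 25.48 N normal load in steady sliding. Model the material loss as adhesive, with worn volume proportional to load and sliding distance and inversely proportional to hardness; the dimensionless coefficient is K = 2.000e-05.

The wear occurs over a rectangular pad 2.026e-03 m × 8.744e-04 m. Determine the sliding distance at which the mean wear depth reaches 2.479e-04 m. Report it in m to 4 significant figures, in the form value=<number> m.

value=1936 m

Every step maintains full float precision. Intermediates appear rounded, and one last rounding, at 4 significant figures.
Hardness H = 229.1 HV × 9.807 MPa/HV = 2247 MPa = 2.247e+09 Pa.
Contact area A = 2.026e-03 m × 8.744e-04 m = 1.772e-06 m².
In SI base units: W = 25.48 N, H = 2.247e+09 Pa, K = 2.000e-05.
At the depth limit, V_lim = h_lim·A = 2.479e-04 · 1.772e-06 = 4.392e-10 m³.
Life L = V_lim·H/(K·W) = 4.392e-10 · 2.247e+09 / (2.000e-05 · 25.48) = 1936 m.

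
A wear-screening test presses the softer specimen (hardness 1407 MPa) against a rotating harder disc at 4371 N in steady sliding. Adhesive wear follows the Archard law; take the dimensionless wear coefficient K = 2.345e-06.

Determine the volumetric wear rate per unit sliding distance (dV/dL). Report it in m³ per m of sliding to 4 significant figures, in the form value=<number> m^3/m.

value=7.285e-12 m^3/m

The intermediates are shown rounded, and the computation carries exact precision, and rounded just once to 4 significant figures.
Hardness H = 1407 MPa = 1.407e+09 Pa.
Collected in SI base units: W = 4371 N, H = 1.407e+09 Pa, K = 2.345e-06.
Sliding wear rate dV/dL = K·W/H — distance-free: 2.345e-06 · 4371 / 1.407e+09 = 7.285e-12 m³/m.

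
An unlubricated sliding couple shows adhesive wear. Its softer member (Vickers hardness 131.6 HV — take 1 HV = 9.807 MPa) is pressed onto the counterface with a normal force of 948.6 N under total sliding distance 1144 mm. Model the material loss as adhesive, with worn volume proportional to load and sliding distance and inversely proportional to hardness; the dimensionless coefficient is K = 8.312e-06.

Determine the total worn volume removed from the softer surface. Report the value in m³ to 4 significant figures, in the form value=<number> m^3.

Intermediate values appear rounded — all arithmetic holds full float precision. Rounded once at the end to 4 significant digits.
Total distance L = 1144 mm = 1.144 m.
Hardness H = 131.6 HV × 9.807 MPa/HV = 1291 MPa = 1.291e+09 Pa.
Restated in SI base units: W = 948.6 N, H = 1.291e+09 Pa, K = 8.312e-06.
The Archard volume V = K·W·L/H = 8.312e-06 · 948.6 · 1.144 / 1.291e+09 = 6.989e-12 m³.

value=6.989e-12 m^3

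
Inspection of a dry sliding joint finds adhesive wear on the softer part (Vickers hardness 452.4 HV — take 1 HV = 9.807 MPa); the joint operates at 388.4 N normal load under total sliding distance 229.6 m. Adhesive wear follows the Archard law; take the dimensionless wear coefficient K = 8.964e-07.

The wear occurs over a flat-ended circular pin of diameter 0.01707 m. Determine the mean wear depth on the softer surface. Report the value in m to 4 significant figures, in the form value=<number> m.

value=7.873e-08 m

The algebra maintains full precision — intermediate values are displayed rounded. Rounded just once: four significant digits.
Convert: Hardness H = 452.4 HV × 9.807 MPa/HV = 4437 MPa = 4.437e+09 Pa.
Convert: Contact area A = π·d²/4 = π·(0.01707 m)²/4 = 2.289e-04 m².
Expressed in SI base units: W = 388.4 N, H = 4.437e+09 Pa, K = 8.964e-07.
Archard relation: V = K·W·L/H = 8.964e-07 · 388.4 · 229.6 / 4.437e+09 = 1.802e-11 m³.
Wear depth h = V/A = 1.802e-11 / 2.289e-04 = 7.873e-08 m.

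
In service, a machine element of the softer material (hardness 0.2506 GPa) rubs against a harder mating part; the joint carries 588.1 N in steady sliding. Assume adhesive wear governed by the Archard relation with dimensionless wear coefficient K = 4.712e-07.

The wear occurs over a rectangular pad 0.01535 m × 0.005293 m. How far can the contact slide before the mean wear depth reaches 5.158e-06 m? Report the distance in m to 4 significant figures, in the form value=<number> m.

The algebra keeps full float precision, and intermediate values are displayed rounded, and rounded once at the end, at 4 significant figures.
Hardness H = 0.2506 GPa = 2.506e+08 Pa.
Contact area A = 0.01535 m × 0.005293 m = 8.125e-05 m².
SI base units throughout: W = 588.1 N, H = 2.506e+08 Pa, K = 4.712e-07.
Allowed volume V_lim = h_lim·A = 5.158e-06 · 8.125e-05 = 4.191e-10 m³.
So the life L = V_lim·H/(K·W) = 4.191e-10 · 2.506e+08 / (4.712e-07 · 588.1) = 379.0 m.

value=379.0 m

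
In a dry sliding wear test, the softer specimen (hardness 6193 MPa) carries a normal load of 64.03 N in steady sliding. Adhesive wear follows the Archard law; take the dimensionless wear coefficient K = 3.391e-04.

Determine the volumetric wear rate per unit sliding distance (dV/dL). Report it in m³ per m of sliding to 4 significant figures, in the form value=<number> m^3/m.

Each operation carries full float precision, and printed values are rounded — rounded just once: 4 significant figures.
Hardness H = 6193 MPa = 6.193e+09 Pa.
Restated in SI base units: W = 64.03 N, H = 6.193e+09 Pa, K = 3.391e-04.
Rate of wear dV/dL = K·W/H, so: 3.391e-04 · 64.03 / 6.193e+09 = 3.506e-12 m³/m.

value=3.506e-12 m^3/m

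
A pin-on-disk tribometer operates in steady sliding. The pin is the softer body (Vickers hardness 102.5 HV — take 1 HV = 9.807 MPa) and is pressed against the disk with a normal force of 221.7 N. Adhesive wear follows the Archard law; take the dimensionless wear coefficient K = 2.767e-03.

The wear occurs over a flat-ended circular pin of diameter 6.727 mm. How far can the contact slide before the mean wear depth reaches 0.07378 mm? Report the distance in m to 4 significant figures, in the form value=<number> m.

The computation keeps full float precision, and the intermediates are displayed rounded, and a single final rounding: 4 significant figures.
Hardness H = 102.5 HV × 9.807 MPa/HV = 1005 MPa = 1.005e+09 Pa.
Pin diameter d = 6.727 mm = 0.006727 m. Contact area A = π·d²/4 = π·(0.006727 m)²/4 = 3.554e-05 m².
Depth limit h_lim = 0.07378 mm = 7.378e-05 m.
In SI base units, W = 221.7 N, H = 1.005e+09 Pa, K = 2.767e-03.
Permissible volume V_lim = h_lim·A = 7.378e-05 · 3.554e-05 = 2.622e-09 m³.
Thus life L = V_lim·H/(K·W) = 2.622e-09 · 1.005e+09 / (2.767e-03 · 221.7) = 4.297 m.

value=4.297 m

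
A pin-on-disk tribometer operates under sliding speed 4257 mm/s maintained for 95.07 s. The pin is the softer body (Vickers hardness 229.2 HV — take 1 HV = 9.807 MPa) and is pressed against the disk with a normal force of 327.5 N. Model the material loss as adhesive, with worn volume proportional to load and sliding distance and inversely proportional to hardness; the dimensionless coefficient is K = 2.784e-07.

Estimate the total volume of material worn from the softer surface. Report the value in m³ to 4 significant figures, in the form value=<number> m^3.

The algebra runs at full float precision. Displayed values are rounded. Rounded just once: four significant digits.
Convert: Sliding speed v = 4257 mm/s = 4.257 m/s. Path length L = v·t = 4.257 m/s × 95.07 s = 404.7 m.
Convert: Hardness H = 229.2 HV × 9.807 MPa/HV = 2248 MPa = 2.248e+09 Pa.
Restated in SI base units: W = 327.5 N, H = 2.248e+09 Pa, K = 2.784e-07.
By Archard's law, V = K·W·L/H = 2.784e-07 · 327.5 · 404.7 / 2.248e+09 = 1.642e-11 m³.

value=1.642e-11 m^3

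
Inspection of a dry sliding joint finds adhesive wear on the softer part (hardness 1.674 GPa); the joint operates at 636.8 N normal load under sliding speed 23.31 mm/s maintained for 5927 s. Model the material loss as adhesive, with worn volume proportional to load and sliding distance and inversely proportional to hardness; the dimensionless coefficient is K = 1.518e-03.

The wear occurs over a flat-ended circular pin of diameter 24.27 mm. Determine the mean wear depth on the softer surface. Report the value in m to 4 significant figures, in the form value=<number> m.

value=1.725e-04 m

Every step carries full float precision; intermediates are displayed rounded — a single final rounding to 4 significant figures.
Convert: Sliding speed v = 23.31 mm/s = 0.02331 m/s. Distance L = v·t = 0.02331 m/s × 5927 s = 138.2 m.
Convert: Hardness H = 1.674 GPa = 1.674e+09 Pa.
Convert: Pin diameter d = 24.27 mm = 0.02427 m. Contact area A = π·d²/4 = π·(0.02427 m)²/4 = 4.626e-04 m².
In SI base units: W = 636.8 N, H = 1.674e+09 Pa, K = 1.518e-03.
Wear volume V = K·W·L/H = 1.518e-03 · 636.8 · 138.2 / 1.674e+09 = 7.978e-08 m³.
Depth h = V/A = 7.978e-08 / 4.626e-04 = 1.725e-04 m.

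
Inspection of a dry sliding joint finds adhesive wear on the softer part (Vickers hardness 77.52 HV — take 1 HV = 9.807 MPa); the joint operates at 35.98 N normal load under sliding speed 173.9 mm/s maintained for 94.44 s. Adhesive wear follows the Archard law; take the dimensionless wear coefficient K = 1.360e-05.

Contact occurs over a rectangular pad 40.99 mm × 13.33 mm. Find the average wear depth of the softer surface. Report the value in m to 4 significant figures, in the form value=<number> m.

value=1.935e-08 m

The intermediates appear rounded — each operation carries full float precision — rounded once at the end, at 4 significant figures.
Convert: Sliding speed v = 173.9 mm/s = 0.1739 m/s. Path length L = v·t = 0.1739 m/s × 94.44 s = 16.42 m.
Convert: Hardness H = 77.52 HV × 9.807 MPa/HV = 760.2 MPa = 7.602e+08 Pa.
Convert: Pad sides 40.99 mm × 13.33 mm = 0.04099 m × 0.01333 m. Contact area A = 0.04099 m × 0.01333 m = 5.464e-04 m².
In SI base units, W = 35.98 N, H = 7.602e+08 Pa, K = 1.360e-05.
Archard volume V = K·W·L/H = 1.360e-05 · 35.98 · 16.42 / 7.602e+08 = 1.057e-11 m³.
Average depth h = V/A = 1.057e-11 / 5.464e-04 = 1.935e-08 m.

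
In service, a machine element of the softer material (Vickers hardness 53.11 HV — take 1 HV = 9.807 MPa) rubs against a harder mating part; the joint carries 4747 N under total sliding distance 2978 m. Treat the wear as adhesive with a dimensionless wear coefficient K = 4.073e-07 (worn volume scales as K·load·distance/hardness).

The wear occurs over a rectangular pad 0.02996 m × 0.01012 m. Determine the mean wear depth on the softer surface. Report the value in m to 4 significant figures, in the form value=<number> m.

value=3.646e-05 m

Printed values are rounded. Every step keeps full precision. Rounded just once, at four significant digits.
Hardness H = 53.11 HV × 9.807 MPa/HV = 520.8 MPa = 5.208e+08 Pa.
Contact area A = 0.02996 m × 0.01012 m = 3.032e-04 m².
In SI base units, W = 4747 N, H = 5.208e+08 Pa, K = 4.073e-07.
Apply Archard: V = K·W·L/H = 4.073e-07 · 4747 · 2978 / 5.208e+08 = 1.105e-08 m³.
Average depth h = V/A = 1.105e-08 / 3.032e-04 = 3.646e-05 m.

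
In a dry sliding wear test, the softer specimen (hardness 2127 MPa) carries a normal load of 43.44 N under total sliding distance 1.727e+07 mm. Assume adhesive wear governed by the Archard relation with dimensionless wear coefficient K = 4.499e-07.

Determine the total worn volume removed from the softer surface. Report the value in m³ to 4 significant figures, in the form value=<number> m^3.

All arithmetic runs at full precision, and shown intermediates are rounded; rounded once at the end to four significant figures.
Total distance L = 1.727e+07 mm = 1.727e+04 m.
Hardness H = 2127 MPa = 2.127e+09 Pa.
In SI base units, W = 43.44 N, H = 2.127e+09 Pa, K = 4.499e-07.
Wear volume V = K·W·L/H = 4.499e-07 · 43.44 · 1.727e+04 / 2.127e+09 = 1.587e-10 m³.

value=1.587e-10 m^3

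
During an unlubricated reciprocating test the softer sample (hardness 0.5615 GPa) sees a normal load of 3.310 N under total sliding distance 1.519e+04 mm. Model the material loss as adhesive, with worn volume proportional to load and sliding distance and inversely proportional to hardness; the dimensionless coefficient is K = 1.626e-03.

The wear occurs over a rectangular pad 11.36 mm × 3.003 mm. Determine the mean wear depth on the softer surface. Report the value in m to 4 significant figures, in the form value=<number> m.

All working math maintains full float precision — the intermediates are displayed rounded; one last rounding to 4 significant digits.
Total distance L = 1.519e+04 mm = 15.19 m.
Hardness H = 0.5615 GPa = 5.615e+08 Pa.
Pad sides 11.36 mm × 3.003 mm = 0.01136 m × 0.003003 m. Contact area A = 0.01136 m × 0.003003 m = 3.411e-05 m².
Collected in SI base units: W = 3.310 N, H = 5.615e+08 Pa, K = 1.626e-03.
Apply Archard: V = K·W·L/H = 1.626e-03 · 3.310 · 15.19 / 5.615e+08 = 1.456e-10 m³.
Wear depth h = V/A = 1.456e-10 / 3.411e-05 = 4.268e-06 m.

value=4.268e-06 m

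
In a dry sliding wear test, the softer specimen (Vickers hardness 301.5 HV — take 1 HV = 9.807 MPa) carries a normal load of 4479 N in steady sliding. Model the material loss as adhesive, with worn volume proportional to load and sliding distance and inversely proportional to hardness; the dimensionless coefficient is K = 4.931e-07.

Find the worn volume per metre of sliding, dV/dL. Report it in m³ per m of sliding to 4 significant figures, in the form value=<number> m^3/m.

Intermediate values are printed rounded, and all working math runs at full precision; rounded just once, at four significant figures.
Convert: Hardness H = 301.5 HV × 9.807 MPa/HV = 2957 MPa = 2.957e+09 Pa.
Working in SI base units: W = 4479 N, H = 2.957e+09 Pa, K = 4.931e-07.
Rate of wear dV/dL = K·W/H, per unit distance: 4.931e-07 · 4479 / 2.957e+09 = 7.470e-13 m³/m.

value=7.470e-13 m^3/m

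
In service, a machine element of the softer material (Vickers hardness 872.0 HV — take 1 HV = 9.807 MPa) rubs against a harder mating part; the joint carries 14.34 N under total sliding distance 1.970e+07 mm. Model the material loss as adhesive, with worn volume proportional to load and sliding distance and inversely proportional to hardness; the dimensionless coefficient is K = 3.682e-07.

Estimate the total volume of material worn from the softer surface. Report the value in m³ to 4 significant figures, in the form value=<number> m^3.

value=1.216e-11 m^3

The intermediates are shown rounded. Each operation holds exact precision, and a lone final rounding to 4 significant figures.
Convert: Distance L = 1.970e+07 mm = 1.970e+04 m.
Convert: Hardness H = 872.0 HV × 9.807 MPa/HV = 8552 MPa = 8.552e+09 Pa.
Restated in SI base units: W = 14.34 N, H = 8.552e+09 Pa, K = 3.682e-07.
By Archard's law, V = K·W·L/H = 3.682e-07 · 14.34 · 1.970e+04 / 8.552e+09 = 1.216e-11 m³.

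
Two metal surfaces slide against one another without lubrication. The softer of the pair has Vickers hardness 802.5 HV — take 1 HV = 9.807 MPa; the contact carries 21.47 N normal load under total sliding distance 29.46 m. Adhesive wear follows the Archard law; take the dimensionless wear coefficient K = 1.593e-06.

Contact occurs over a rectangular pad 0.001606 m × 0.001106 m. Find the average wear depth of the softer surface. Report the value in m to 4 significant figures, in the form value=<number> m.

Every step runs at full precision — intermediate values are shown rounded, and one final rounding to four significant digits.
Convert: Hardness H = 802.5 HV × 9.807 MPa/HV = 7870 MPa = 7.870e+09 Pa.
Convert: Contact area A = 0.001606 m × 0.001106 m = 1.776e-06 m².
In SI base units: W = 21.47 N, H = 7.870e+09 Pa, K = 1.593e-06.
Archard volume V = K·W·L/H = 1.593e-06 · 21.47 · 29.46 / 7.870e+09 = 1.280e-13 m³.
Mean wear depth h = V/A = 1.280e-13 / 1.776e-06 = 7.208e-08 m.

value=7.208e-08 m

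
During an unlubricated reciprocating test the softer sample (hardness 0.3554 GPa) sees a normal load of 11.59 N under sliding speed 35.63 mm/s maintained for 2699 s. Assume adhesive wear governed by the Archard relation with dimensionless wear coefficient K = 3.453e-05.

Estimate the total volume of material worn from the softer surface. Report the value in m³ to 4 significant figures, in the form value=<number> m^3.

value=1.083e-10 m^3

Printed values are rounded. All arithmetic holds full precision. Rounded once at the end to 4 significant digits.
Convert: Sliding speed v = 35.63 mm/s = 0.03563 m/s. Distance L = v·t = 0.03563 m/s × 2699 s = 96.17 m.
Convert: Hardness H = 0.3554 GPa = 3.554e+08 Pa.
In SI base units: W = 11.59 N, H = 3.554e+08 Pa, K = 3.453e-05.
The Archard volume V = K·W·L/H = 3.453e-05 · 11.59 · 96.17 / 3.554e+08 = 1.083e-10 m³.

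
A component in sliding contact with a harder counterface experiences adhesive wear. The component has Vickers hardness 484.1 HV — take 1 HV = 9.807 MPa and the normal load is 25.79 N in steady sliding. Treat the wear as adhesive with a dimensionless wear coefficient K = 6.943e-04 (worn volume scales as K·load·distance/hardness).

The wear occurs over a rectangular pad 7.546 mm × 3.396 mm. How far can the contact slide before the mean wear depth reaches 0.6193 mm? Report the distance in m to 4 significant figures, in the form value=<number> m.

value=4208 m

Intermediates appear rounded. All arithmetic holds exact precision; one final rounding to four significant figures.
Convert: Hardness H = 484.1 HV × 9.807 MPa/HV = 4748 MPa = 4.748e+09 Pa.
Convert: Pad sides 7.546 mm × 3.396 mm = 0.007546 m × 0.003396 m. Contact area A = 0.007546 m × 0.003396 m = 2.563e-05 m².
Convert: Depth limit h_lim = 0.6193 mm = 6.193e-04 m.
Expressed in SI base units: W = 25.79 N, H = 4.748e+09 Pa, K = 6.943e-04.
At the depth limit, V_lim = h_lim·A = 6.193e-04 · 2.563e-05 = 1.587e-08 m³.
So the life L = V_lim·H/(K·W) = 1.587e-08 · 4.748e+09 / (6.943e-04 · 25.79) = 4208 m.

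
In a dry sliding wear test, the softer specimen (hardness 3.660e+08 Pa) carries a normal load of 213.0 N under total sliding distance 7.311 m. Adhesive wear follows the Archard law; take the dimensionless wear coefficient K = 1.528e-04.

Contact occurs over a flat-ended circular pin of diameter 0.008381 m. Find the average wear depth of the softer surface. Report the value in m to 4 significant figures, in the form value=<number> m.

value=1.178e-05 m

Every step holds full float precision. Intermediates are printed rounded; a lone final rounding: four significant digits.
Contact area A = π·d²/4 = π·(0.008381 m)²/4 = 5.517e-05 m².
Restated in SI base units: W = 213.0 N, H = 3.660e+08 Pa, K = 1.528e-04.
Volume removed: V = K·W·L/H = 1.528e-04 · 213.0 · 7.311 / 3.660e+08 = 6.501e-10 m³.
Depth of wear h = V/A = 6.501e-10 / 5.517e-05 = 1.178e-05 m.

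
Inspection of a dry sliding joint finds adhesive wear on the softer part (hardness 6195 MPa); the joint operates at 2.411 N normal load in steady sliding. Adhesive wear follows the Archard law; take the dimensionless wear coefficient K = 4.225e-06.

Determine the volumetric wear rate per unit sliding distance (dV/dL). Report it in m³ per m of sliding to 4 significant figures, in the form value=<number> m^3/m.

Intermediate values are printed rounded — every step carries full float precision, and a lone final rounding, at 4 significant digits.
Hardness H = 6195 MPa = 6.195e+09 Pa.
In SI base units: W = 2.411 N, H = 6.195e+09 Pa, K = 4.225e-06.
Volumetric rate dV/dL = K·W/H (no L dependence): 4.225e-06 · 2.411 / 6.195e+09 = 1.644e-15 m³/m.

value=1.644e-15 m^3/m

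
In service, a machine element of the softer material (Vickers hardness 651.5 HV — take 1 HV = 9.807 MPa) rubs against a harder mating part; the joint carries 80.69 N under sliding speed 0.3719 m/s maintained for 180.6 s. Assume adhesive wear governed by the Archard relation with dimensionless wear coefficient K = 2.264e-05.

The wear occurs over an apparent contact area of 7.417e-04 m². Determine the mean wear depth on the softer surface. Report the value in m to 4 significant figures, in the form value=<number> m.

Intermediates are displayed rounded — each operation holds exact precision. Rounded just once: 4 significant digits.
Convert: Total distance L = v·t = 0.3719 m/s × 180.6 s = 67.17 m.
Convert: Hardness H = 651.5 HV × 9.807 MPa/HV = 6389 MPa = 6.389e+09 Pa.
Restated in SI base units: W = 80.69 N, H = 6.389e+09 Pa, K = 2.264e-05.
The Archard volume V = K·W·L/H = 2.264e-05 · 80.69 · 67.17 / 6.389e+09 = 1.920e-11 m³.
Wear depth h = V/A = 1.920e-11 / 7.417e-04 = 2.589e-08 m.

value=2.589e-08 m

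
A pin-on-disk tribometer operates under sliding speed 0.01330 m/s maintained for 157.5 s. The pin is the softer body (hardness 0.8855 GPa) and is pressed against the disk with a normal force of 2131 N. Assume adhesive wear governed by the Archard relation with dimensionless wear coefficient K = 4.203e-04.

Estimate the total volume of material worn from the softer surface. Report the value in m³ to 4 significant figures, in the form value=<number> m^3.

The intermediates are printed rounded — every step runs at full float precision, and a single final rounding, at 4 significant figures.
The distance L = v·t = 0.01330 m/s × 157.5 s = 2.095 m.
Hardness H = 0.8855 GPa = 8.855e+08 Pa.
In SI base units, W = 2131 N, H = 8.855e+08 Pa, K = 4.203e-04.
Volume removed: V = K·W·L/H = 4.203e-04 · 2131 · 2.095 / 8.855e+08 = 2.119e-09 m³.

value=2.119e-09 m^3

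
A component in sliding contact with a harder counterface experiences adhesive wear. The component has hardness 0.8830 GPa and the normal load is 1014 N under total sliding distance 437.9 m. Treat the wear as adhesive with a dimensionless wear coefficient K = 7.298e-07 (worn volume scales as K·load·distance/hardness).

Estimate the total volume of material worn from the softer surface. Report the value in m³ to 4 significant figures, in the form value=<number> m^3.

Each operation carries full float precision. Intermediates appear rounded; one final rounding, at 4 significant digits.
Hardness H = 0.8830 GPa = 8.830e+08 Pa.
Collected in SI base units: W = 1014 N, H = 8.830e+08 Pa, K = 7.298e-07.
Archard relation: V = K·W·L/H = 7.298e-07 · 1014 · 437.9 / 8.830e+08 = 3.670e-10 m³.

value=3.670e-10 m^3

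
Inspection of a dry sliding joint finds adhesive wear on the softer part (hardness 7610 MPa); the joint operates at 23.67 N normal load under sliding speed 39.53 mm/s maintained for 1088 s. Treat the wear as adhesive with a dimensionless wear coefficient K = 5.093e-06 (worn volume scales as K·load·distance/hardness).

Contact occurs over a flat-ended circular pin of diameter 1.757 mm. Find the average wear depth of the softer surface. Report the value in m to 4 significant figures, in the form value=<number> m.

Displayed values are rounded; all working math runs at exact precision; a lone final rounding to four significant figures.
Sliding speed v = 39.53 mm/s = 0.03953 m/s. The distance L = v·t = 0.03953 m/s × 1088 s = 43.01 m.
Hardness H = 7610 MPa = 7.610e+09 Pa.
Pin diameter d = 1.757 mm = 0.001757 m. Contact area A = π·d²/4 = π·(0.001757 m)²/4 = 2.425e-06 m².
In SI base units, W = 23.67 N, H = 7.610e+09 Pa, K = 5.093e-06.
Worn volume V = K·W·L/H = 5.093e-06 · 23.67 · 43.01 / 7.610e+09 = 6.813e-13 m³.
Mean depth h = V/A = 6.813e-13 / 2.425e-06 = 2.810e-07 m.

value=2.810e-07 m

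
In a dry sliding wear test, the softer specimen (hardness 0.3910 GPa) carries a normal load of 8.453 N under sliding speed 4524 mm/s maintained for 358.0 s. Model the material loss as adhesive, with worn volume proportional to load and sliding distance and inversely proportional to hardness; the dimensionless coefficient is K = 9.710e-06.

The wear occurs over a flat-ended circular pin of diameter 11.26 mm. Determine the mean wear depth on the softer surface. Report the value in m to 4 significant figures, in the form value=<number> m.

value=3.414e-06 m

Displayed values are rounded. All arithmetic holds full float precision, and a single final rounding to 4 significant digits.
Convert: Sliding speed v = 4524 mm/s = 4.524 m/s. Distance L = v·t = 4.524 m/s × 358.0 s = 1620 m.
Convert: Hardness H = 0.3910 GPa = 3.910e+08 Pa.
Convert: Pin diameter d = 11.26 mm = 0.01126 m. Contact area A = π·d²/4 = π·(0.01126 m)²/4 = 9.958e-05 m².
In SI base units: W = 8.453 N, H = 3.910e+08 Pa, K = 9.710e-06.
By Archard's law, V = K·W·L/H = 9.710e-06 · 8.453 · 1620 / 3.910e+08 = 3.400e-10 m³.
Depth h = V/A = 3.400e-10 / 9.958e-05 = 3.414e-06 m.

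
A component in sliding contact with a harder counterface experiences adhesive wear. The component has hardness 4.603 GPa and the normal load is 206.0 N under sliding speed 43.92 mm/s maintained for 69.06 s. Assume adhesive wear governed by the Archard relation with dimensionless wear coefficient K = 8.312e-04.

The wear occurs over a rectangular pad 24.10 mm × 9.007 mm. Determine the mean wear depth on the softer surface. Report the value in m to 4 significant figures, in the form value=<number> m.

All arithmetic carries exact precision. Printed values are rounded — rounded once at the end, at four significant digits.
Convert: Sliding speed v = 43.92 mm/s = 0.04392 m/s. Distance covered L = v·t = 0.04392 m/s × 69.06 s = 3.033 m.
Convert: Hardness H = 4.603 GPa = 4.603e+09 Pa.
Convert: Pad sides 24.10 mm × 9.007 mm = 0.02410 m × 0.009007 m. Contact area A = 0.02410 m × 0.009007 m = 2.171e-04 m².
In SI base units, W = 206.0 N, H = 4.603e+09 Pa, K = 8.312e-04.
By Archard's law, V = K·W·L/H = 8.312e-04 · 206.0 · 3.033 / 4.603e+09 = 1.128e-10 m³.
Average depth h = V/A = 1.128e-10 / 2.171e-04 = 5.198e-07 m.

value=5.198e-07 m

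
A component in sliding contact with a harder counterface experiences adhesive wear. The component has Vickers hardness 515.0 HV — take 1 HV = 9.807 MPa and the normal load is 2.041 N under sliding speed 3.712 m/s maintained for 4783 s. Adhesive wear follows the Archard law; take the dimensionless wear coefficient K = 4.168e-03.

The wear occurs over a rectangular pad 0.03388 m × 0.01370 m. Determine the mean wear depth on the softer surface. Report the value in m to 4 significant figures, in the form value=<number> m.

value=6.443e-05 m

The algebra runs at exact precision; intermediate values are shown rounded. Rounded once at the end, at four significant digits.
Convert: Distance covered L = v·t = 3.712 m/s × 4783 s = 1.775e+04 m.
Convert: Hardness H = 515.0 HV × 9.807 MPa/HV = 5051 MPa = 5.051e+09 Pa.
Convert: Contact area A = 0.03388 m × 0.01370 m = 4.642e-04 m².
Collected in SI base units: W = 2.041 N, H = 5.051e+09 Pa, K = 4.168e-03.
Volume removed: V = K·W·L/H = 4.168e-03 · 2.041 · 1.775e+04 / 5.051e+09 = 2.990e-08 m³.
Depth of wear h = V/A = 2.990e-08 / 4.642e-04 = 6.443e-05 m.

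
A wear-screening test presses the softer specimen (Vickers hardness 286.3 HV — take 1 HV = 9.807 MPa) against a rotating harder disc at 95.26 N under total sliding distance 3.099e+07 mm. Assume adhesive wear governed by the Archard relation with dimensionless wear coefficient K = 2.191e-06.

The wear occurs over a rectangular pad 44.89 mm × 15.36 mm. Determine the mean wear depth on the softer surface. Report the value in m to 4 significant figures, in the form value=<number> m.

All arithmetic holds exact precision, and printed values are rounded; rounded once at the end: four significant figures.
Distance L = 3.099e+07 mm = 3.099e+04 m.
Hardness H = 286.3 HV × 9.807 MPa/HV = 2808 MPa = 2.808e+09 Pa.
Pad sides 44.89 mm × 15.36 mm = 0.04489 m × 0.01536 m. Contact area A = 0.04489 m × 0.01536 m = 6.895e-04 m².
SI base units throughout: W = 95.26 N, H = 2.808e+09 Pa, K = 2.191e-06.
Worn volume V = K·W·L/H = 2.191e-06 · 95.26 · 3.099e+04 / 2.808e+09 = 2.304e-09 m³.
Mean depth h = V/A = 2.304e-09 / 6.895e-04 = 3.341e-06 m.

value=3.341e-06 m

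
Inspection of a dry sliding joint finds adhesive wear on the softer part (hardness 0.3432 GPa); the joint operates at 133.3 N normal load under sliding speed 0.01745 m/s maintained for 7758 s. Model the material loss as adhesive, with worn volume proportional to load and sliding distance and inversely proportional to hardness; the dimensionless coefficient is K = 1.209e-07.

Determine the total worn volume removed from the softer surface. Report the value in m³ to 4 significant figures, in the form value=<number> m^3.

The intermediates appear rounded, and each operation runs at full precision. Rounded once at the end to four significant figures.
Convert: The distance L = v·t = 0.01745 m/s × 7758 s = 135.4 m.
Convert: Hardness H = 0.3432 GPa = 3.432e+08 Pa.
As SI base values: W = 133.3 N, H = 3.432e+08 Pa, K = 1.209e-07.
Archard volume V = K·W·L/H = 1.209e-07 · 133.3 · 135.4 / 3.432e+08 = 6.357e-12 m³.

value=6.357e-12 m^3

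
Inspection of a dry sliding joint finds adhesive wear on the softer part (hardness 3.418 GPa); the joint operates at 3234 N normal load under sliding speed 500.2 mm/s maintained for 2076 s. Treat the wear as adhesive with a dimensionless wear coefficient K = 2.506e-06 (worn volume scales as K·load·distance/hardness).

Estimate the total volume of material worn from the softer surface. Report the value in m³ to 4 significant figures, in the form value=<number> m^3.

Each operation holds exact precision; intermediate values are printed rounded, and a single final rounding: 4 significant figures.
Convert: Sliding speed v = 500.2 mm/s = 0.5002 m/s. Sliding distance L = v·t = 0.5002 m/s × 2076 s = 1038 m.
Convert: Hardness H = 3.418 GPa = 3.418e+09 Pa.
In SI base units, W = 3234 N, H = 3.418e+09 Pa, K = 2.506e-06.
The Archard volume V = K·W·L/H = 2.506e-06 · 3234 · 1038 / 3.418e+09 = 2.462e-09 m³.

value=2.462e-09 m^3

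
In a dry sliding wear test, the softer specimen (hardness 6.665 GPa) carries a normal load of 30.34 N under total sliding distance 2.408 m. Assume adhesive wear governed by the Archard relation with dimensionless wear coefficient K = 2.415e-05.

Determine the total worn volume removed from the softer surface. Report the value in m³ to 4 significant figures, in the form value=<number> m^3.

value=2.647e-13 m^3

All arithmetic holds full precision, and the intermediates are printed rounded. Rounded just once: 4 significant figures.
Hardness H = 6.665 GPa = 6.665e+09 Pa.
Collected in SI base units: W = 30.34 N, H = 6.665e+09 Pa, K = 2.415e-05.
Worn volume V = K·W·L/H = 2.415e-05 · 30.34 · 2.408 / 6.665e+09 = 2.647e-13 m³.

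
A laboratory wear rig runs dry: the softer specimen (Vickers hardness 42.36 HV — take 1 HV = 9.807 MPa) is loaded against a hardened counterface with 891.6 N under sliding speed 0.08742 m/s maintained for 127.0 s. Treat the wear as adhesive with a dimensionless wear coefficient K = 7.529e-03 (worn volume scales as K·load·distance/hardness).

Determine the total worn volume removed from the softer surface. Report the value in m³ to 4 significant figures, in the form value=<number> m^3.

All working math maintains full precision; displayed values are rounded; one final rounding to 4 significant figures.
Total distance L = v·t = 0.08742 m/s × 127.0 s = 11.10 m.
Hardness H = 42.36 HV × 9.807 MPa/HV = 415.4 MPa = 4.154e+08 Pa.
In SI base units: W = 891.6 N, H = 4.154e+08 Pa, K = 7.529e-03.
Worn volume V = K·W·L/H = 7.529e-03 · 891.6 · 11.10 / 4.154e+08 = 1.794e-07 m³.

value=1.794e-07 m^3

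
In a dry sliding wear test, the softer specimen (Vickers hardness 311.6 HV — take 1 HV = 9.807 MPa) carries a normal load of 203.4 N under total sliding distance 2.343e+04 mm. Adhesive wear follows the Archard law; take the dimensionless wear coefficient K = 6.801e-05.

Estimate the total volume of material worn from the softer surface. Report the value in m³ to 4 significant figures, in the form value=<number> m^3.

Quoted intermediates are rounded. All arithmetic maintains full float precision. Rounded once at the end to 4 significant figures.
Convert: Sliding distance L = 2.343e+04 mm = 23.43 m.
Convert: Hardness H = 311.6 HV × 9.807 MPa/HV = 3056 MPa = 3.056e+09 Pa.
Collected in SI base units: W = 203.4 N, H = 3.056e+09 Pa, K = 6.801e-05.
Worn volume V = K·W·L/H = 6.801e-05 · 203.4 · 23.43 / 3.056e+09 = 1.061e-10 m³.

value=1.061e-10 m^3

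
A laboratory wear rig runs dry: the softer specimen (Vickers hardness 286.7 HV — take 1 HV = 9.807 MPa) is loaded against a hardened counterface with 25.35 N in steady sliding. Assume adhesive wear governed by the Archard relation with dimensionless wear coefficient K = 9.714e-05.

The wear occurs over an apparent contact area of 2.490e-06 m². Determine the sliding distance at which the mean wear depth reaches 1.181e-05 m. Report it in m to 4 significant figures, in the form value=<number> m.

Each operation maintains full float precision, and displayed values are rounded; a lone final rounding to four significant digits.
Hardness H = 286.7 HV × 9.807 MPa/HV = 2812 MPa = 2.812e+09 Pa.
In SI base units, W = 25.35 N, H = 2.812e+09 Pa, K = 9.714e-05.
Limit volume V_lim = h_lim·A = 1.181e-05 · 2.490e-06 = 2.941e-11 m³.
Inverting, life L = V_lim·H/(K·W) = 2.941e-11 · 2.812e+09 / (9.714e-05 · 25.35) = 33.58 m.

value=33.58 m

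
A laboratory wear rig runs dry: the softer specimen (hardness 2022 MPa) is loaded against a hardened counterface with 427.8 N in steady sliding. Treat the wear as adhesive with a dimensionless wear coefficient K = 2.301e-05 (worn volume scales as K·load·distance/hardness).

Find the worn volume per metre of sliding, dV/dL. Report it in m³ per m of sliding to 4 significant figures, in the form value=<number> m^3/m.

value=4.868e-12 m^3/m

Every step runs at full float precision; the intermediates are shown rounded. Rounded just once, at four significant digits.
Convert: Hardness H = 2022 MPa = 2.022e+09 Pa.
Working in SI base units: W = 427.8 N, H = 2.022e+09 Pa, K = 2.301e-05.
Rate of wear dV/dL = K·W/H (independent of L): 2.301e-05 · 427.8 / 2.022e+09 = 4.868e-12 m³/m.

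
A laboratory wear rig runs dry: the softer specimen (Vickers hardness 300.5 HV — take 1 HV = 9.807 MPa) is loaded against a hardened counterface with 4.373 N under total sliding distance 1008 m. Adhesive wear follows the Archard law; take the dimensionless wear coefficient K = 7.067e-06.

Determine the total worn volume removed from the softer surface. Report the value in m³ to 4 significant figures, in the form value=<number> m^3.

value=1.057e-11 m^3

All working math carries full float precision; intermediate values appear rounded, and a lone final rounding: four significant digits.
Hardness H = 300.5 HV × 9.807 MPa/HV = 2947 MPa = 2.947e+09 Pa.
SI base units throughout: W = 4.373 N, H = 2.947e+09 Pa, K = 7.067e-06.
Worn volume V = K·W·L/H = 7.067e-06 · 4.373 · 1008 / 2.947e+09 = 1.057e-11 m³.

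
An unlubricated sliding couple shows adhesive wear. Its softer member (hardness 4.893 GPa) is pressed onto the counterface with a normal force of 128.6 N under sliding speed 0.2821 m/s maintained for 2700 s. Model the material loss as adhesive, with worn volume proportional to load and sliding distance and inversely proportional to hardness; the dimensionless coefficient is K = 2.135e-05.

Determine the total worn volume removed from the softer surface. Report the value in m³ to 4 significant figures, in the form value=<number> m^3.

value=4.274e-10 m^3

The intermediates are shown rounded; the algebra maintains full float precision, and one final rounding, at 4 significant figures.
Convert: The distance L = v·t = 0.2821 m/s × 2700 s = 761.7 m.
Convert: Hardness H = 4.893 GPa = 4.893e+09 Pa.
Working in SI base units: W = 128.6 N, H = 4.893e+09 Pa, K = 2.135e-05.
Archard volume V = K·W·L/H = 2.135e-05 · 128.6 · 761.7 / 4.893e+09 = 4.274e-10 m³.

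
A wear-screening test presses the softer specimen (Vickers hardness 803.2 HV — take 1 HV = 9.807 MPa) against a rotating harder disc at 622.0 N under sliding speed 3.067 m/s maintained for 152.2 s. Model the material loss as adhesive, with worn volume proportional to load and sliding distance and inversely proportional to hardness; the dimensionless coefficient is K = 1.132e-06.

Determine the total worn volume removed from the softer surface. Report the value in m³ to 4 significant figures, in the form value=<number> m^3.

value=4.173e-11 m^3

Every step keeps full float precision, and printed values are rounded; a single final rounding: 4 significant figures.
Convert: Distance L = v·t = 3.067 m/s × 152.2 s = 466.8 m.
Convert: Hardness H = 803.2 HV × 9.807 MPa/HV = 7877 MPa = 7.877e+09 Pa.
As SI base values: W = 622.0 N, H = 7.877e+09 Pa, K = 1.132e-06.
The Archard volume V = K·W·L/H = 1.132e-06 · 622.0 · 466.8 / 7.877e+09 = 4.173e-11 m³.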